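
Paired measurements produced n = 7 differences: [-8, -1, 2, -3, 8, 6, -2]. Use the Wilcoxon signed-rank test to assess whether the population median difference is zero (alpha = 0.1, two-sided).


Step 1: Drop any zero differences (none here) and take |d_i|.
|d| = [8, 1, 2, 3, 8, 6, 2]
Step 2: Midrank |d_i| (ties get averaged ranks).
ranks: |8|->6.5, |1|->1, |2|->2.5, |3|->4, |8|->6.5, |6|->5, |2|->2.5
Step 3: Attach original signs; sum ranks with positive sign and with negative sign.
W+ = 2.5 + 6.5 + 5 = 14
W- = 6.5 + 1 + 4 + 2.5 = 14
(Check: W+ + W- = 28 should equal n(n+1)/2 = 28.)
Step 4: Test statistic W = min(W+, W-) = 14.
Step 5: Ties in |d|, so use the tie-corrected normal approximation.
        E[W] = n(n+1)/4 = 7*8/4 = 14.
        Tie groups: |d|=2 (t=2), |d|=8 (t=2); sum(t^3 - t) = 12.
        Var[W] = n(n+1)(2n+1)/24 - sum(t^3-t)/48 = 840/24 - 12/48 = 34.75.
        z = (W - E[W]) / sqrt(Var[W]) = (14 - 14) / 5.8949 = 0.0000.
        Two-sided p = 2*Phi(z) = 1.000000.
Step 6: alpha = 0.1. fail to reject H0.

W+ = 14, W- = 14, W = min = 14, p = 1.000000, fail to reject H0.


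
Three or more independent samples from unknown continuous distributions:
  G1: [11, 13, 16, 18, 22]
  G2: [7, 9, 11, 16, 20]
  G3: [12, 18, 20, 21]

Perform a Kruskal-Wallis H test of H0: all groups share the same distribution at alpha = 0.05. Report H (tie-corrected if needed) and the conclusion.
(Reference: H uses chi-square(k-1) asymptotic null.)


Step 1: Combine all N = 14 observations and assign midranks.
sorted (value, group, rank): (7,G2,1), (9,G2,2), (11,G1,3.5), (11,G2,3.5), (12,G3,5), (13,G1,6), (16,G1,7.5), (16,G2,7.5), (18,G1,9.5), (18,G3,9.5), (20,G2,11.5), (20,G3,11.5), (21,G3,13), (22,G1,14)
Step 2: Sum ranks within each group.
R_1 = 40.5 (n_1 = 5)
R_2 = 25.5 (n_2 = 5)
R_3 = 39 (n_3 = 4)
Step 3: H = 12/(N(N+1)) * sum(R_i^2/n_i) - 3(N+1)
     = 12/(14*15) * (40.5^2/5 + 25.5^2/5 + 39^2/4) - 3*15
     = 0.057143 * 838.35 - 45
     = 2.905714.
Step 4: Ties present; correction factor C = 1 - 24/(14^3 - 14) = 0.991209. Corrected H = 2.905714 / 0.991209 = 2.931486.
Step 5: Under H0, H ~ chi^2(2); p-value = 0.230906.
Step 6: alpha = 0.05. fail to reject H0.

H = 2.9315, df = 2, p = 0.230906, fail to reject H0.


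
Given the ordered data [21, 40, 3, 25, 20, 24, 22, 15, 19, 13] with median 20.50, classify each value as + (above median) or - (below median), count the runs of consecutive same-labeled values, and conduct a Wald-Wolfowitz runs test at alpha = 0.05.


Step 1: Compute median = 20.50; label A = above, B = below.
Labels in order: AABABAABBB  (n_A = 5, n_B = 5)
Step 2: Count runs R = 6.
Step 3: Under H0 (random ordering), E[R] = 2*n_A*n_B/(n_A+n_B) + 1 = 2*5*5/10 + 1 = 6.0000.
        Var[R] = 2*n_A*n_B*(2*n_A*n_B - n_A - n_B) / ((n_A+n_B)^2 * (n_A+n_B-1)) = 2000/900 = 2.2222.
        SD[R] = 1.4907.
Step 4: R = E[R], so z = 0 with no continuity correction.
Step 5: Two-sided p-value via normal approximation = 2*(1 - Phi(|z|)) = 1.000000.
Step 6: alpha = 0.05. fail to reject H0.

R = 6, z = 0.0000, p = 1.000000, fail to reject H0.


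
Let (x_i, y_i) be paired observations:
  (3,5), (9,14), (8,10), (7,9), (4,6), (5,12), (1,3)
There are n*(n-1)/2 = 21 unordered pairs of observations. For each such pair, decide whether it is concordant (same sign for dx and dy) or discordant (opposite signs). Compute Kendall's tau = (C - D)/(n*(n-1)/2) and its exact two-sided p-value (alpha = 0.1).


Step 1: Enumerate the 21 unordered pairs (i,j) with i<j and classify each by sign(x_j-x_i) * sign(y_j-y_i).
  (1,2):dx=+6,dy=+9->C; (1,3):dx=+5,dy=+5->C; (1,4):dx=+4,dy=+4->C; (1,5):dx=+1,dy=+1->C
  (1,6):dx=+2,dy=+7->C; (1,7):dx=-2,dy=-2->C; (2,3):dx=-1,dy=-4->C; (2,4):dx=-2,dy=-5->C
  (2,5):dx=-5,dy=-8->C; (2,6):dx=-4,dy=-2->C; (2,7):dx=-8,dy=-11->C; (3,4):dx=-1,dy=-1->C
  (3,5):dx=-4,dy=-4->C; (3,6):dx=-3,dy=+2->D; (3,7):dx=-7,dy=-7->C; (4,5):dx=-3,dy=-3->C
  (4,6):dx=-2,dy=+3->D; (4,7):dx=-6,dy=-6->C; (5,6):dx=+1,dy=+6->C; (5,7):dx=-3,dy=-3->C
  (6,7):dx=-4,dy=-9->C
Step 2: C = 19, D = 2, total pairs = 21.
Step 3: tau = (C - D)/(n(n-1)/2) = (19 - 2)/21 = 0.809524.
Step 4: Exact two-sided p-value (enumerate n! = 5040 permutations of y under H0): p = 0.010714.
Step 5: alpha = 0.1. reject H0.

tau_b = 0.8095 (C=19, D=2), p = 0.010714, reject H0.


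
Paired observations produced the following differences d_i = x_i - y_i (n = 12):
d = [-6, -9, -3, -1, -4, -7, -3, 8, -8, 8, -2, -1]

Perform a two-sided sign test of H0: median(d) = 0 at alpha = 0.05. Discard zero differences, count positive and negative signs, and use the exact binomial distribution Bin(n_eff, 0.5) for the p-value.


Step 1: Discard zero differences. Original n = 12; n_eff = number of nonzero differences = 12.
Nonzero differences (with sign): -6, -9, -3, -1, -4, -7, -3, +8, -8, +8, -2, -1
Step 2: Count signs: positive = 2, negative = 10.
Step 3: Under H0: P(positive) = 0.5, so the number of positives S ~ Bin(12, 0.5).
Step 4: Two-sided exact p-value = sum of Bin(12,0.5) probabilities at or below the observed probability = 0.038574.
Step 5: alpha = 0.05. reject H0.

n_eff = 12, pos = 2, neg = 10, p = 0.038574, reject H0.


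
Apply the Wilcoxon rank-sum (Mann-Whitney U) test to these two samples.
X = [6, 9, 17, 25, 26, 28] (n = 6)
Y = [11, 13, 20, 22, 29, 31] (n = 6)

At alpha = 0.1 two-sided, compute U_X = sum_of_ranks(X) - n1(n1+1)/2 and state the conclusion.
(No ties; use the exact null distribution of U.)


Step 1: Combine and sort all 12 observations; assign midranks.
sorted (value, group): (6,X), (9,X), (11,Y), (13,Y), (17,X), (20,Y), (22,Y), (25,X), (26,X), (28,X), (29,Y), (31,Y)
ranks: 6->1, 9->2, 11->3, 13->4, 17->5, 20->6, 22->7, 25->8, 26->9, 28->10, 29->11, 31->12
Step 2: Rank sum for X: R1 = 1 + 2 + 5 + 8 + 9 + 10 = 35.
Step 3: U_X = R1 - n1(n1+1)/2 = 35 - 6*7/2 = 35 - 21 = 14.
       U_Y = n1*n2 - U_X = 36 - 14 = 22.
Step 4: No ties, so the exact null distribution of U (based on enumerating the C(12,6) = 924 equally likely rank assignments) gives the two-sided p-value.
Step 5: p-value = 0.588745; compare to alpha = 0.1. fail to reject H0.

U_X = 14, p = 0.588745, fail to reject H0 at alpha = 0.1.


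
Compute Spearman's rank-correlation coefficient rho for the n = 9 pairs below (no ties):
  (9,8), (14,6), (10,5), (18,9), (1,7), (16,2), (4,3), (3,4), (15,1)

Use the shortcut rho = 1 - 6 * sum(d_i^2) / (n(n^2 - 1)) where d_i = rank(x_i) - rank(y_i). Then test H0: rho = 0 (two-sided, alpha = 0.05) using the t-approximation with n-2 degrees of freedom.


Step 1: Rank x and y separately (midranks; no ties here).
rank(x): 9->4, 14->6, 10->5, 18->9, 1->1, 16->8, 4->3, 3->2, 15->7
rank(y): 8->8, 6->6, 5->5, 9->9, 7->7, 2->2, 3->3, 4->4, 1->1
Step 2: d_i = R_x(i) - R_y(i); compute d_i^2.
  (4-8)^2=16, (6-6)^2=0, (5-5)^2=0, (9-9)^2=0, (1-7)^2=36, (8-2)^2=36, (3-3)^2=0, (2-4)^2=4, (7-1)^2=36
sum(d^2) = 128.
Step 3: rho = 1 - 6*128 / (9*(9^2 - 1)) = 1 - 768/720 = -0.066667.
Step 4: Under H0, t = rho * sqrt((n-2)/(1-rho^2)) = -0.1768 ~ t(7).
Step 5: Two-sided p-value from the t-distribution with 7 df = 0.864690.
Step 6: alpha = 0.05. fail to reject H0.

rho = -0.0667, p = 0.864690, fail to reject H0 at alpha = 0.05.


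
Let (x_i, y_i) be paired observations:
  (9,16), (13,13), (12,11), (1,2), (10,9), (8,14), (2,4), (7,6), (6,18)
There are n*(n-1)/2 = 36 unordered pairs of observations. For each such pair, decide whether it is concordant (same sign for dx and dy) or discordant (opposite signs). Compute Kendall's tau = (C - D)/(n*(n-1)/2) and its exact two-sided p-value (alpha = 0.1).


Step 1: Enumerate the 36 unordered pairs (i,j) with i<j and classify each by sign(x_j-x_i) * sign(y_j-y_i).
  (1,2):dx=+4,dy=-3->D; (1,3):dx=+3,dy=-5->D; (1,4):dx=-8,dy=-14->C; (1,5):dx=+1,dy=-7->D
  (1,6):dx=-1,dy=-2->C; (1,7):dx=-7,dy=-12->C; (1,8):dx=-2,dy=-10->C; (1,9):dx=-3,dy=+2->D
  (2,3):dx=-1,dy=-2->C; (2,4):dx=-12,dy=-11->C; (2,5):dx=-3,dy=-4->C; (2,6):dx=-5,dy=+1->D
  (2,7):dx=-11,dy=-9->C; (2,8):dx=-6,dy=-7->C; (2,9):dx=-7,dy=+5->D; (3,4):dx=-11,dy=-9->C
  (3,5):dx=-2,dy=-2->C; (3,6):dx=-4,dy=+3->D; (3,7):dx=-10,dy=-7->C; (3,8):dx=-5,dy=-5->C
  (3,9):dx=-6,dy=+7->D; (4,5):dx=+9,dy=+7->C; (4,6):dx=+7,dy=+12->C; (4,7):dx=+1,dy=+2->C
  (4,8):dx=+6,dy=+4->C; (4,9):dx=+5,dy=+16->C; (5,6):dx=-2,dy=+5->D; (5,7):dx=-8,dy=-5->C
  (5,8):dx=-3,dy=-3->C; (5,9):dx=-4,dy=+9->D; (6,7):dx=-6,dy=-10->C; (6,8):dx=-1,dy=-8->C
  (6,9):dx=-2,dy=+4->D; (7,8):dx=+5,dy=+2->C; (7,9):dx=+4,dy=+14->C; (8,9):dx=-1,dy=+12->D
Step 2: C = 24, D = 12, total pairs = 36.
Step 3: tau = (C - D)/(n(n-1)/2) = (24 - 12)/36 = 0.333333.
Step 4: Exact two-sided p-value (enumerate n! = 362880 permutations of y under H0): p = 0.259518.
Step 5: alpha = 0.1. fail to reject H0.

tau_b = 0.3333 (C=24, D=12), p = 0.259518, fail to reject H0.


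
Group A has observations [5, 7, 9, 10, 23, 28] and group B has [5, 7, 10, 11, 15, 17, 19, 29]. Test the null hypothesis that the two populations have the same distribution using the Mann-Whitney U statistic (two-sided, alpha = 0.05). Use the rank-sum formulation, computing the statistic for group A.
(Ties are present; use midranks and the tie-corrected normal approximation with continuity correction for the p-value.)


Step 1: Combine and sort all 14 observations; assign midranks.
sorted (value, group): (5,X), (5,Y), (7,X), (7,Y), (9,X), (10,X), (10,Y), (11,Y), (15,Y), (17,Y), (19,Y), (23,X), (28,X), (29,Y)
ranks: 5->1.5, 5->1.5, 7->3.5, 7->3.5, 9->5, 10->6.5, 10->6.5, 11->8, 15->9, 17->10, 19->11, 23->12, 28->13, 29->14
Step 2: Rank sum for X: R1 = 1.5 + 3.5 + 5 + 6.5 + 12 + 13 = 41.5.
Step 3: U_X = R1 - n1(n1+1)/2 = 41.5 - 6*7/2 = 41.5 - 21 = 20.5.
       U_Y = n1*n2 - U_X = 48 - 20.5 = 27.5.
Step 4: Ties are present, so use the tie-corrected normal approximation (with continuity correction) for the p-value.
Step 5: p-value = 0.697586; compare to alpha = 0.05. fail to reject H0.

U_X = 20.5, p = 0.697586, fail to reject H0 at alpha = 0.05.


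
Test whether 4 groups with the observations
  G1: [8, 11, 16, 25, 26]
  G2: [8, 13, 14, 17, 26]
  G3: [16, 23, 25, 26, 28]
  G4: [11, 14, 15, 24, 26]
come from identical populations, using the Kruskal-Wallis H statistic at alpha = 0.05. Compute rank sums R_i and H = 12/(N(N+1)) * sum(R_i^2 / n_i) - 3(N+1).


Step 1: Combine all N = 20 observations and assign midranks.
sorted (value, group, rank): (8,G1,1.5), (8,G2,1.5), (11,G1,3.5), (11,G4,3.5), (13,G2,5), (14,G2,6.5), (14,G4,6.5), (15,G4,8), (16,G1,9.5), (16,G3,9.5), (17,G2,11), (23,G3,12), (24,G4,13), (25,G1,14.5), (25,G3,14.5), (26,G1,17.5), (26,G2,17.5), (26,G3,17.5), (26,G4,17.5), (28,G3,20)
Step 2: Sum ranks within each group.
R_1 = 46.5 (n_1 = 5)
R_2 = 41.5 (n_2 = 5)
R_3 = 73.5 (n_3 = 5)
R_4 = 48.5 (n_4 = 5)
Step 3: H = 12/(N(N+1)) * sum(R_i^2/n_i) - 3(N+1)
     = 12/(20*21) * (46.5^2/5 + 41.5^2/5 + 73.5^2/5 + 48.5^2/5) - 3*21
     = 0.028571 * 2327.8 - 63
     = 3.508571.
Step 4: Ties present; correction factor C = 1 - 90/(20^3 - 20) = 0.988722. Corrected H = 3.508571 / 0.988722 = 3.548593.
Step 5: Under H0, H ~ chi^2(3); p-value = 0.314514.
Step 6: alpha = 0.05. fail to reject H0.

H = 3.5486, df = 3, p = 0.314514, fail to reject H0.


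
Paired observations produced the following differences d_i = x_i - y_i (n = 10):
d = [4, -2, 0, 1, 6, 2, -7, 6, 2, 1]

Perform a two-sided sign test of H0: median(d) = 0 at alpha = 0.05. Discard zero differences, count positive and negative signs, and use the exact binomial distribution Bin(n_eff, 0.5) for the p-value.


Step 1: Discard zero differences. Original n = 10; n_eff = number of nonzero differences = 9.
Nonzero differences (with sign): +4, -2, +1, +6, +2, -7, +6, +2, +1
Step 2: Count signs: positive = 7, negative = 2.
Step 3: Under H0: P(positive) = 0.5, so the number of positives S ~ Bin(9, 0.5).
Step 4: Two-sided exact p-value = sum of Bin(9,0.5) probabilities at or below the observed probability = 0.179688.
Step 5: alpha = 0.05. fail to reject H0.

n_eff = 9, pos = 7, neg = 2, p = 0.179688, fail to reject H0.


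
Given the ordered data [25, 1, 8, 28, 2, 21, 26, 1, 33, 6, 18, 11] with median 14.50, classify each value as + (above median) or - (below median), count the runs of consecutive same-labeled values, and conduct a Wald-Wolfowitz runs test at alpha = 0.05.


Step 1: Compute median = 14.50; label A = above, B = below.
Labels in order: ABBABAABABAB  (n_A = 6, n_B = 6)
Step 2: Count runs R = 10.
Step 3: Under H0 (random ordering), E[R] = 2*n_A*n_B/(n_A+n_B) + 1 = 2*6*6/12 + 1 = 7.0000.
        Var[R] = 2*n_A*n_B*(2*n_A*n_B - n_A - n_B) / ((n_A+n_B)^2 * (n_A+n_B-1)) = 4320/1584 = 2.7273.
        SD[R] = 1.6514.
Step 4: Continuity-corrected z = (R - 0.5 - E[R]) / SD[R] = (10 - 0.5 - 7.0000) / 1.6514 = 1.5138.
Step 5: Two-sided p-value via normal approximation = 2*(1 - Phi(|z|)) = 0.130070.
Step 6: alpha = 0.05. fail to reject H0.

R = 10, z = 1.5138, p = 0.130070, fail to reject H0.


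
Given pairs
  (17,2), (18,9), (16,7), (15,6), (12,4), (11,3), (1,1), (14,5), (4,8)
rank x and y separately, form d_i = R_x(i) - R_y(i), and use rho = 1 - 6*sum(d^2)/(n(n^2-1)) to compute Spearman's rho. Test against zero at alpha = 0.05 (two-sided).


Step 1: Rank x and y separately (midranks; no ties here).
rank(x): 17->8, 18->9, 16->7, 15->6, 12->4, 11->3, 1->1, 14->5, 4->2
rank(y): 2->2, 9->9, 7->7, 6->6, 4->4, 3->3, 1->1, 5->5, 8->8
Step 2: d_i = R_x(i) - R_y(i); compute d_i^2.
  (8-2)^2=36, (9-9)^2=0, (7-7)^2=0, (6-6)^2=0, (4-4)^2=0, (3-3)^2=0, (1-1)^2=0, (5-5)^2=0, (2-8)^2=36
sum(d^2) = 72.
Step 3: rho = 1 - 6*72 / (9*(9^2 - 1)) = 1 - 432/720 = 0.400000.
Step 4: Under H0, t = rho * sqrt((n-2)/(1-rho^2)) = 1.1547 ~ t(7).
Step 5: Two-sided p-value from the t-distribution with 7 df = 0.286105.
Step 6: alpha = 0.05. fail to reject H0.

rho = 0.4000, p = 0.286105, fail to reject H0 at alpha = 0.05.


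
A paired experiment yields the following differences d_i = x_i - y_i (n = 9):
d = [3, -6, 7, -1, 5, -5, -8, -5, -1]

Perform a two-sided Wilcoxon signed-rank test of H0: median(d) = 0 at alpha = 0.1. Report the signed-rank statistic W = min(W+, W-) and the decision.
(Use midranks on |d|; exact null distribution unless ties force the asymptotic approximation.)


Step 1: Drop any zero differences (none here) and take |d_i|.
|d| = [3, 6, 7, 1, 5, 5, 8, 5, 1]
Step 2: Midrank |d_i| (ties get averaged ranks).
ranks: |3|->3, |6|->7, |7|->8, |1|->1.5, |5|->5, |5|->5, |8|->9, |5|->5, |1|->1.5
Step 3: Attach original signs; sum ranks with positive sign and with negative sign.
W+ = 3 + 8 + 5 = 16
W- = 7 + 1.5 + 5 + 9 + 5 + 1.5 = 29
(Check: W+ + W- = 45 should equal n(n+1)/2 = 45.)
Step 4: Test statistic W = min(W+, W-) = 16.
Step 5: Ties in |d|, so use the tie-corrected normal approximation.
        E[W] = n(n+1)/4 = 9*10/4 = 22.5.
        Tie groups: |d|=1 (t=2), |d|=5 (t=3); sum(t^3 - t) = 30.
        Var[W] = n(n+1)(2n+1)/24 - sum(t^3-t)/48 = 1710/24 - 30/48 = 70.625.
        z = (W - E[W]) / sqrt(Var[W]) = (16 - 22.5) / 8.4039 = -0.7735.
        Two-sided p = 2*Phi(z) = 0.439254.
Step 6: alpha = 0.1. fail to reject H0.

W+ = 16, W- = 29, W = min = 16, p = 0.439254, fail to reject H0.


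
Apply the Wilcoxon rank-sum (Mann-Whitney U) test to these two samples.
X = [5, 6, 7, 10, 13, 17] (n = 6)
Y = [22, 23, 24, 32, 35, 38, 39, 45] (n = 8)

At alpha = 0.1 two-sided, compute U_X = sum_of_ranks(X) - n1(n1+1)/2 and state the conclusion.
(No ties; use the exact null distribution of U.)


Step 1: Combine and sort all 14 observations; assign midranks.
sorted (value, group): (5,X), (6,X), (7,X), (10,X), (13,X), (17,X), (22,Y), (23,Y), (24,Y), (32,Y), (35,Y), (38,Y), (39,Y), (45,Y)
ranks: 5->1, 6->2, 7->3, 10->4, 13->5, 17->6, 22->7, 23->8, 24->9, 32->10, 35->11, 38->12, 39->13, 45->14
Step 2: Rank sum for X: R1 = 1 + 2 + 3 + 4 + 5 + 6 = 21.
Step 3: U_X = R1 - n1(n1+1)/2 = 21 - 6*7/2 = 21 - 21 = 0.
       U_Y = n1*n2 - U_X = 48 - 0 = 48.
Step 4: No ties, so the exact null distribution of U (based on enumerating the C(14,6) = 3003 equally likely rank assignments) gives the two-sided p-value.
Step 5: p-value = 0.000666; compare to alpha = 0.1. reject H0.

U_X = 0, p = 0.000666, reject H0 at alpha = 0.1.


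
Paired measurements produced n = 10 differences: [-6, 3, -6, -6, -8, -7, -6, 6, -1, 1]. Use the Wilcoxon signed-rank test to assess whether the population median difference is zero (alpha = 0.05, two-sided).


Step 1: Drop any zero differences (none here) and take |d_i|.
|d| = [6, 3, 6, 6, 8, 7, 6, 6, 1, 1]
Step 2: Midrank |d_i| (ties get averaged ranks).
ranks: |6|->6, |3|->3, |6|->6, |6|->6, |8|->10, |7|->9, |6|->6, |6|->6, |1|->1.5, |1|->1.5
Step 3: Attach original signs; sum ranks with positive sign and with negative sign.
W+ = 3 + 6 + 1.5 = 10.5
W- = 6 + 6 + 6 + 10 + 9 + 6 + 1.5 = 44.5
(Check: W+ + W- = 55 should equal n(n+1)/2 = 55.)
Step 4: Test statistic W = min(W+, W-) = 10.5.
Step 5: Ties in |d|, so use the tie-corrected normal approximation.
        E[W] = n(n+1)/4 = 10*11/4 = 27.5.
        Tie groups: |d|=1 (t=2), |d|=6 (t=5); sum(t^3 - t) = 126.
        Var[W] = n(n+1)(2n+1)/24 - sum(t^3-t)/48 = 2310/24 - 126/48 = 93.625.
        z = (W - E[W]) / sqrt(Var[W]) = (10.5 - 27.5) / 9.6760 = -1.7569.
        Two-sided p = 2*Phi(z) = 0.078931.
Step 6: alpha = 0.05. fail to reject H0.

W+ = 10.5, W- = 44.5, W = min = 10.5, p = 0.078931, fail to reject H0.


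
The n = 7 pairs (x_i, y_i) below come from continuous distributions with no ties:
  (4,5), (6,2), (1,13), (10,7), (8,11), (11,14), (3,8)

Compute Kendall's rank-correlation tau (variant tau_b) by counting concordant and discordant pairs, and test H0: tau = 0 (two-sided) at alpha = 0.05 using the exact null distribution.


Step 1: Enumerate the 21 unordered pairs (i,j) with i<j and classify each by sign(x_j-x_i) * sign(y_j-y_i).
  (1,2):dx=+2,dy=-3->D; (1,3):dx=-3,dy=+8->D; (1,4):dx=+6,dy=+2->C; (1,5):dx=+4,dy=+6->C
  (1,6):dx=+7,dy=+9->C; (1,7):dx=-1,dy=+3->D; (2,3):dx=-5,dy=+11->D; (2,4):dx=+4,dy=+5->C
  (2,5):dx=+2,dy=+9->C; (2,6):dx=+5,dy=+12->C; (2,7):dx=-3,dy=+6->D; (3,4):dx=+9,dy=-6->D
  (3,5):dx=+7,dy=-2->D; (3,6):dx=+10,dy=+1->C; (3,7):dx=+2,dy=-5->D; (4,5):dx=-2,dy=+4->D
  (4,6):dx=+1,dy=+7->C; (4,7):dx=-7,dy=+1->D; (5,6):dx=+3,dy=+3->C; (5,7):dx=-5,dy=-3->C
  (6,7):dx=-8,dy=-6->C
Step 2: C = 11, D = 10, total pairs = 21.
Step 3: tau = (C - D)/(n(n-1)/2) = (11 - 10)/21 = 0.047619.
Step 4: Exact two-sided p-value (enumerate n! = 5040 permutations of y under H0): p = 1.000000.
Step 5: alpha = 0.05. fail to reject H0.

tau_b = 0.0476 (C=11, D=10), p = 1.000000, fail to reject H0.


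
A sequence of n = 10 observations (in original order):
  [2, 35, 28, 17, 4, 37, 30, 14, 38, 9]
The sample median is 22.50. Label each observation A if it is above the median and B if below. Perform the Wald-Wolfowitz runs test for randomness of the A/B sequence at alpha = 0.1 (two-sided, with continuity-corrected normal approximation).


Step 1: Compute median = 22.50; label A = above, B = below.
Labels in order: BAABBAABAB  (n_A = 5, n_B = 5)
Step 2: Count runs R = 7.
Step 3: Under H0 (random ordering), E[R] = 2*n_A*n_B/(n_A+n_B) + 1 = 2*5*5/10 + 1 = 6.0000.
        Var[R] = 2*n_A*n_B*(2*n_A*n_B - n_A - n_B) / ((n_A+n_B)^2 * (n_A+n_B-1)) = 2000/900 = 2.2222.
        SD[R] = 1.4907.
Step 4: Continuity-corrected z = (R - 0.5 - E[R]) / SD[R] = (7 - 0.5 - 6.0000) / 1.4907 = 0.3354.
Step 5: Two-sided p-value via normal approximation = 2*(1 - Phi(|z|)) = 0.737316.
Step 6: alpha = 0.1. fail to reject H0.

R = 7, z = 0.3354, p = 0.737316, fail to reject H0.


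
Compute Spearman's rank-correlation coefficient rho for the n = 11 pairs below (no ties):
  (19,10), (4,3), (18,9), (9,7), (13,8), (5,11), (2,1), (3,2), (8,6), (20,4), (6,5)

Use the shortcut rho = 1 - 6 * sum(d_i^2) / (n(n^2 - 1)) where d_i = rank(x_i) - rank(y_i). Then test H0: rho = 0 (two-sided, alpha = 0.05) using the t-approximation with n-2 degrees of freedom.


Step 1: Rank x and y separately (midranks; no ties here).
rank(x): 19->10, 4->3, 18->9, 9->7, 13->8, 5->4, 2->1, 3->2, 8->6, 20->11, 6->5
rank(y): 10->10, 3->3, 9->9, 7->7, 8->8, 11->11, 1->1, 2->2, 6->6, 4->4, 5->5
Step 2: d_i = R_x(i) - R_y(i); compute d_i^2.
  (10-10)^2=0, (3-3)^2=0, (9-9)^2=0, (7-7)^2=0, (8-8)^2=0, (4-11)^2=49, (1-1)^2=0, (2-2)^2=0, (6-6)^2=0, (11-4)^2=49, (5-5)^2=0
sum(d^2) = 98.
Step 3: rho = 1 - 6*98 / (11*(11^2 - 1)) = 1 - 588/1320 = 0.554545.
Step 4: Under H0, t = rho * sqrt((n-2)/(1-rho^2)) = 1.9992 ~ t(9).
Step 5: Two-sided p-value from the t-distribution with 9 df = 0.076652.
Step 6: alpha = 0.05. fail to reject H0.

rho = 0.5545, p = 0.076652, fail to reject H0 at alpha = 0.05.


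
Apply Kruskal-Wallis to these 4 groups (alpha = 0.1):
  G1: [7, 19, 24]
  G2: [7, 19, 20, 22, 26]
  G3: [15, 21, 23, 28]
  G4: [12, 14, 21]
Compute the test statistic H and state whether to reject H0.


Step 1: Combine all N = 15 observations and assign midranks.
sorted (value, group, rank): (7,G1,1.5), (7,G2,1.5), (12,G4,3), (14,G4,4), (15,G3,5), (19,G1,6.5), (19,G2,6.5), (20,G2,8), (21,G3,9.5), (21,G4,9.5), (22,G2,11), (23,G3,12), (24,G1,13), (26,G2,14), (28,G3,15)
Step 2: Sum ranks within each group.
R_1 = 21 (n_1 = 3)
R_2 = 41 (n_2 = 5)
R_3 = 41.5 (n_3 = 4)
R_4 = 16.5 (n_4 = 3)
Step 3: H = 12/(N(N+1)) * sum(R_i^2/n_i) - 3(N+1)
     = 12/(15*16) * (21^2/3 + 41^2/5 + 41.5^2/4 + 16.5^2/3) - 3*16
     = 0.050000 * 1004.51 - 48
     = 2.225625.
Step 4: Ties present; correction factor C = 1 - 18/(15^3 - 15) = 0.994643. Corrected H = 2.225625 / 0.994643 = 2.237612.
Step 5: Under H0, H ~ chi^2(3); p-value = 0.524578.
Step 6: alpha = 0.1. fail to reject H0.

H = 2.2376, df = 3, p = 0.524578, fail to reject H0.


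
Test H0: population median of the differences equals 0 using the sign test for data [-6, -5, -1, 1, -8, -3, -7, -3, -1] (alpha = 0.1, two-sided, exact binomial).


Step 1: Discard zero differences. Original n = 9; n_eff = number of nonzero differences = 9.
Nonzero differences (with sign): -6, -5, -1, +1, -8, -3, -7, -3, -1
Step 2: Count signs: positive = 1, negative = 8.
Step 3: Under H0: P(positive) = 0.5, so the number of positives S ~ Bin(9, 0.5).
Step 4: Two-sided exact p-value = sum of Bin(9,0.5) probabilities at or below the observed probability = 0.039062.
Step 5: alpha = 0.1. reject H0.

n_eff = 9, pos = 1, neg = 8, p = 0.039062, reject H0.


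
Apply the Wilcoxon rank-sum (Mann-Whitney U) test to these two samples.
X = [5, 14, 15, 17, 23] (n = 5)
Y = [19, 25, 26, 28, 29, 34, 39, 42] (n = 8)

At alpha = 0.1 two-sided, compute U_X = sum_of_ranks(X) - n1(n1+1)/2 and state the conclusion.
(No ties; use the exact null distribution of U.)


Step 1: Combine and sort all 13 observations; assign midranks.
sorted (value, group): (5,X), (14,X), (15,X), (17,X), (19,Y), (23,X), (25,Y), (26,Y), (28,Y), (29,Y), (34,Y), (39,Y), (42,Y)
ranks: 5->1, 14->2, 15->3, 17->4, 19->5, 23->6, 25->7, 26->8, 28->9, 29->10, 34->11, 39->12, 42->13
Step 2: Rank sum for X: R1 = 1 + 2 + 3 + 4 + 6 = 16.
Step 3: U_X = R1 - n1(n1+1)/2 = 16 - 5*6/2 = 16 - 15 = 1.
       U_Y = n1*n2 - U_X = 40 - 1 = 39.
Step 4: No ties, so the exact null distribution of U (based on enumerating the C(13,5) = 1287 equally likely rank assignments) gives the two-sided p-value.
Step 5: p-value = 0.003108; compare to alpha = 0.1. reject H0.

U_X = 1, p = 0.003108, reject H0 at alpha = 0.1.


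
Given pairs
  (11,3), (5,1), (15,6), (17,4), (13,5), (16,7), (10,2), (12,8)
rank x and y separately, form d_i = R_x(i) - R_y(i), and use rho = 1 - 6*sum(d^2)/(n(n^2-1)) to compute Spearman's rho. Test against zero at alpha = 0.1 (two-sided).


Step 1: Rank x and y separately (midranks; no ties here).
rank(x): 11->3, 5->1, 15->6, 17->8, 13->5, 16->7, 10->2, 12->4
rank(y): 3->3, 1->1, 6->6, 4->4, 5->5, 7->7, 2->2, 8->8
Step 2: d_i = R_x(i) - R_y(i); compute d_i^2.
  (3-3)^2=0, (1-1)^2=0, (6-6)^2=0, (8-4)^2=16, (5-5)^2=0, (7-7)^2=0, (2-2)^2=0, (4-8)^2=16
sum(d^2) = 32.
Step 3: rho = 1 - 6*32 / (8*(8^2 - 1)) = 1 - 192/504 = 0.619048.
Step 4: Under H0, t = rho * sqrt((n-2)/(1-rho^2)) = 1.9308 ~ t(6).
Step 5: Two-sided p-value from the t-distribution with 6 df = 0.101733.
Step 6: alpha = 0.1. fail to reject H0.

rho = 0.6190, p = 0.101733, fail to reject H0 at alpha = 0.1.


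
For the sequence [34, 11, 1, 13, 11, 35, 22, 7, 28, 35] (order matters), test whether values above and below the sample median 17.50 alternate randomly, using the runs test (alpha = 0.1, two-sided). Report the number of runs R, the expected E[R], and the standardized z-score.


Step 1: Compute median = 17.50; label A = above, B = below.
Labels in order: ABBBBAABAA  (n_A = 5, n_B = 5)
Step 2: Count runs R = 5.
Step 3: Under H0 (random ordering), E[R] = 2*n_A*n_B/(n_A+n_B) + 1 = 2*5*5/10 + 1 = 6.0000.
        Var[R] = 2*n_A*n_B*(2*n_A*n_B - n_A - n_B) / ((n_A+n_B)^2 * (n_A+n_B-1)) = 2000/900 = 2.2222.
        SD[R] = 1.4907.
Step 4: Continuity-corrected z = (R + 0.5 - E[R]) / SD[R] = (5 + 0.5 - 6.0000) / 1.4907 = -0.3354.
Step 5: Two-sided p-value via normal approximation = 2*(1 - Phi(|z|)) = 0.737316.
Step 6: alpha = 0.1. fail to reject H0.

R = 5, z = -0.3354, p = 0.737316, fail to reject H0.


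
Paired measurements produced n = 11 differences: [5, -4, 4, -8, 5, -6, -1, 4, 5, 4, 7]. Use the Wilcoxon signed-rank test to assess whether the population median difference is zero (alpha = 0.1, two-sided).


Step 1: Drop any zero differences (none here) and take |d_i|.
|d| = [5, 4, 4, 8, 5, 6, 1, 4, 5, 4, 7]
Step 2: Midrank |d_i| (ties get averaged ranks).
ranks: |5|->7, |4|->3.5, |4|->3.5, |8|->11, |5|->7, |6|->9, |1|->1, |4|->3.5, |5|->7, |4|->3.5, |7|->10
Step 3: Attach original signs; sum ranks with positive sign and with negative sign.
W+ = 7 + 3.5 + 7 + 3.5 + 7 + 3.5 + 10 = 41.5
W- = 3.5 + 11 + 9 + 1 = 24.5
(Check: W+ + W- = 66 should equal n(n+1)/2 = 66.)
Step 4: Test statistic W = min(W+, W-) = 24.5.
Step 5: Ties in |d|, so use the tie-corrected normal approximation.
        E[W] = n(n+1)/4 = 11*12/4 = 33.
        Tie groups: |d|=4 (t=4), |d|=5 (t=3); sum(t^3 - t) = 84.
        Var[W] = n(n+1)(2n+1)/24 - sum(t^3-t)/48 = 3036/24 - 84/48 = 124.75.
        z = (W - E[W]) / sqrt(Var[W]) = (24.5 - 33) / 11.1692 = -0.7610.
        Two-sided p = 2*Phi(z) = 0.446642.
Step 6: alpha = 0.1. fail to reject H0.

W+ = 41.5, W- = 24.5, W = min = 24.5, p = 0.446642, fail to reject H0.


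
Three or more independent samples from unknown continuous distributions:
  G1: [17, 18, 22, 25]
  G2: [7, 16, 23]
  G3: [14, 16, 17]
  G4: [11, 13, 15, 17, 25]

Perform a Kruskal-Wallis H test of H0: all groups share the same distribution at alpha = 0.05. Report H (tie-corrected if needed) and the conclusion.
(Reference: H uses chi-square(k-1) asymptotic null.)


Step 1: Combine all N = 15 observations and assign midranks.
sorted (value, group, rank): (7,G2,1), (11,G4,2), (13,G4,3), (14,G3,4), (15,G4,5), (16,G2,6.5), (16,G3,6.5), (17,G1,9), (17,G3,9), (17,G4,9), (18,G1,11), (22,G1,12), (23,G2,13), (25,G1,14.5), (25,G4,14.5)
Step 2: Sum ranks within each group.
R_1 = 46.5 (n_1 = 4)
R_2 = 20.5 (n_2 = 3)
R_3 = 19.5 (n_3 = 3)
R_4 = 33.5 (n_4 = 5)
Step 3: H = 12/(N(N+1)) * sum(R_i^2/n_i) - 3(N+1)
     = 12/(15*16) * (46.5^2/4 + 20.5^2/3 + 19.5^2/3 + 33.5^2/5) - 3*16
     = 0.050000 * 1031.85 - 48
     = 3.592292.
Step 4: Ties present; correction factor C = 1 - 36/(15^3 - 15) = 0.989286. Corrected H = 3.592292 / 0.989286 = 3.631197.
Step 5: Under H0, H ~ chi^2(3); p-value = 0.304141.
Step 6: alpha = 0.05. fail to reject H0.

H = 3.6312, df = 3, p = 0.304141, fail to reject H0.


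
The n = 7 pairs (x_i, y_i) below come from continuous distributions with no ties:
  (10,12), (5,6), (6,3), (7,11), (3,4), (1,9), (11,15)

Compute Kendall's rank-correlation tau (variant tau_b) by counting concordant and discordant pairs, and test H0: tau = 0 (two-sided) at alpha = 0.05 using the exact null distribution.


Step 1: Enumerate the 21 unordered pairs (i,j) with i<j and classify each by sign(x_j-x_i) * sign(y_j-y_i).
  (1,2):dx=-5,dy=-6->C; (1,3):dx=-4,dy=-9->C; (1,4):dx=-3,dy=-1->C; (1,5):dx=-7,dy=-8->C
  (1,6):dx=-9,dy=-3->C; (1,7):dx=+1,dy=+3->C; (2,3):dx=+1,dy=-3->D; (2,4):dx=+2,dy=+5->C
  (2,5):dx=-2,dy=-2->C; (2,6):dx=-4,dy=+3->D; (2,7):dx=+6,dy=+9->C; (3,4):dx=+1,dy=+8->C
  (3,5):dx=-3,dy=+1->D; (3,6):dx=-5,dy=+6->D; (3,7):dx=+5,dy=+12->C; (4,5):dx=-4,dy=-7->C
  (4,6):dx=-6,dy=-2->C; (4,7):dx=+4,dy=+4->C; (5,6):dx=-2,dy=+5->D; (5,7):dx=+8,dy=+11->C
  (6,7):dx=+10,dy=+6->C
Step 2: C = 16, D = 5, total pairs = 21.
Step 3: tau = (C - D)/(n(n-1)/2) = (16 - 5)/21 = 0.523810.
Step 4: Exact two-sided p-value (enumerate n! = 5040 permutations of y under H0): p = 0.136111.
Step 5: alpha = 0.05. fail to reject H0.

tau_b = 0.5238 (C=16, D=5), p = 0.136111, fail to reject H0.


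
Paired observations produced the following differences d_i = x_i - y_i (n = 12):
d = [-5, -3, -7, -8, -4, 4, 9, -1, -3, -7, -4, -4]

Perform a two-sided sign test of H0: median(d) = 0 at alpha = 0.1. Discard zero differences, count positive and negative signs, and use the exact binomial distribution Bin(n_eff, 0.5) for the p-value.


Step 1: Discard zero differences. Original n = 12; n_eff = number of nonzero differences = 12.
Nonzero differences (with sign): -5, -3, -7, -8, -4, +4, +9, -1, -3, -7, -4, -4
Step 2: Count signs: positive = 2, negative = 10.
Step 3: Under H0: P(positive) = 0.5, so the number of positives S ~ Bin(12, 0.5).
Step 4: Two-sided exact p-value = sum of Bin(12,0.5) probabilities at or below the observed probability = 0.038574.
Step 5: alpha = 0.1. reject H0.

n_eff = 12, pos = 2, neg = 10, p = 0.038574, reject H0.


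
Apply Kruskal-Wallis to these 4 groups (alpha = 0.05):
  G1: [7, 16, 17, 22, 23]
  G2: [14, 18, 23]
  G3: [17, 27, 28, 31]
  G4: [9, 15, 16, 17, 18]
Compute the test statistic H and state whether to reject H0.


Step 1: Combine all N = 17 observations and assign midranks.
sorted (value, group, rank): (7,G1,1), (9,G4,2), (14,G2,3), (15,G4,4), (16,G1,5.5), (16,G4,5.5), (17,G1,8), (17,G3,8), (17,G4,8), (18,G2,10.5), (18,G4,10.5), (22,G1,12), (23,G1,13.5), (23,G2,13.5), (27,G3,15), (28,G3,16), (31,G3,17)
Step 2: Sum ranks within each group.
R_1 = 40 (n_1 = 5)
R_2 = 27 (n_2 = 3)
R_3 = 56 (n_3 = 4)
R_4 = 30 (n_4 = 5)
Step 3: H = 12/(N(N+1)) * sum(R_i^2/n_i) - 3(N+1)
     = 12/(17*18) * (40^2/5 + 27^2/3 + 56^2/4 + 30^2/5) - 3*18
     = 0.039216 * 1527 - 54
     = 5.882353.
Step 4: Ties present; correction factor C = 1 - 42/(17^3 - 17) = 0.991422. Corrected H = 5.882353 / 0.991422 = 5.933251.
Step 5: Under H0, H ~ chi^2(3); p-value = 0.114903.
Step 6: alpha = 0.05. fail to reject H0.

H = 5.9333, df = 3, p = 0.114903, fail to reject H0.


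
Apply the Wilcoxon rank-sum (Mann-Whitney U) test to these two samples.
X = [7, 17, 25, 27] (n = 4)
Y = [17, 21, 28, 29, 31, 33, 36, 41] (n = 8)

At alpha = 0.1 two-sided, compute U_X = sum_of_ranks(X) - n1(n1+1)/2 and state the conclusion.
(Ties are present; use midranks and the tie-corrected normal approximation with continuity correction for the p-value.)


Step 1: Combine and sort all 12 observations; assign midranks.
sorted (value, group): (7,X), (17,X), (17,Y), (21,Y), (25,X), (27,X), (28,Y), (29,Y), (31,Y), (33,Y), (36,Y), (41,Y)
ranks: 7->1, 17->2.5, 17->2.5, 21->4, 25->5, 27->6, 28->7, 29->8, 31->9, 33->10, 36->11, 41->12
Step 2: Rank sum for X: R1 = 1 + 2.5 + 5 + 6 = 14.5.
Step 3: U_X = R1 - n1(n1+1)/2 = 14.5 - 4*5/2 = 14.5 - 10 = 4.5.
       U_Y = n1*n2 - U_X = 32 - 4.5 = 27.5.
Step 4: Ties are present, so use the tie-corrected normal approximation (with continuity correction) for the p-value.
Step 5: p-value = 0.061271; compare to alpha = 0.1. reject H0.

U_X = 4.5, p = 0.061271, reject H0 at alpha = 0.1.


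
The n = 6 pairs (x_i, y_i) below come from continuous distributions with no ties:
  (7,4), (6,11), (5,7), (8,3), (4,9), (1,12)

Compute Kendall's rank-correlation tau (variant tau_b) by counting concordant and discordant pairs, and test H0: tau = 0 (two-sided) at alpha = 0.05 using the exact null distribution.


Step 1: Enumerate the 15 unordered pairs (i,j) with i<j and classify each by sign(x_j-x_i) * sign(y_j-y_i).
  (1,2):dx=-1,dy=+7->D; (1,3):dx=-2,dy=+3->D; (1,4):dx=+1,dy=-1->D; (1,5):dx=-3,dy=+5->D
  (1,6):dx=-6,dy=+8->D; (2,3):dx=-1,dy=-4->C; (2,4):dx=+2,dy=-8->D; (2,5):dx=-2,dy=-2->C
  (2,6):dx=-5,dy=+1->D; (3,4):dx=+3,dy=-4->D; (3,5):dx=-1,dy=+2->D; (3,6):dx=-4,dy=+5->D
  (4,5):dx=-4,dy=+6->D; (4,6):dx=-7,dy=+9->D; (5,6):dx=-3,dy=+3->D
Step 2: C = 2, D = 13, total pairs = 15.
Step 3: tau = (C - D)/(n(n-1)/2) = (2 - 13)/15 = -0.733333.
Step 4: Exact two-sided p-value (enumerate n! = 720 permutations of y under H0): p = 0.055556.
Step 5: alpha = 0.05. fail to reject H0.

tau_b = -0.7333 (C=2, D=13), p = 0.055556, fail to reject H0.


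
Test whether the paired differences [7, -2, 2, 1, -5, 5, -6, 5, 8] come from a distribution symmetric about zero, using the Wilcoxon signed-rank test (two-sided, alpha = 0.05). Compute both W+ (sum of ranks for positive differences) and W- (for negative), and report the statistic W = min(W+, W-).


Step 1: Drop any zero differences (none here) and take |d_i|.
|d| = [7, 2, 2, 1, 5, 5, 6, 5, 8]
Step 2: Midrank |d_i| (ties get averaged ranks).
ranks: |7|->8, |2|->2.5, |2|->2.5, |1|->1, |5|->5, |5|->5, |6|->7, |5|->5, |8|->9
Step 3: Attach original signs; sum ranks with positive sign and with negative sign.
W+ = 8 + 2.5 + 1 + 5 + 5 + 9 = 30.5
W- = 2.5 + 5 + 7 = 14.5
(Check: W+ + W- = 45 should equal n(n+1)/2 = 45.)
Step 4: Test statistic W = min(W+, W-) = 14.5.
Step 5: Ties in |d|, so use the tie-corrected normal approximation.
        E[W] = n(n+1)/4 = 9*10/4 = 22.5.
        Tie groups: |d|=2 (t=2), |d|=5 (t=3); sum(t^3 - t) = 30.
        Var[W] = n(n+1)(2n+1)/24 - sum(t^3-t)/48 = 1710/24 - 30/48 = 70.625.
        z = (W - E[W]) / sqrt(Var[W]) = (14.5 - 22.5) / 8.4039 = -0.9519.
        Two-sided p = 2*Phi(z) = 0.341126.
Step 6: alpha = 0.05. fail to reject H0.

W+ = 30.5, W- = 14.5, W = min = 14.5, p = 0.341126, fail to reject H0.


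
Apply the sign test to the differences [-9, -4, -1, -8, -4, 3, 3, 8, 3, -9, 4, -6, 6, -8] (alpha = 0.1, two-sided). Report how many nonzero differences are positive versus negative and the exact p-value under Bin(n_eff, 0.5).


Step 1: Discard zero differences. Original n = 14; n_eff = number of nonzero differences = 14.
Nonzero differences (with sign): -9, -4, -1, -8, -4, +3, +3, +8, +3, -9, +4, -6, +6, -8
Step 2: Count signs: positive = 6, negative = 8.
Step 3: Under H0: P(positive) = 0.5, so the number of positives S ~ Bin(14, 0.5).
Step 4: Two-sided exact p-value = sum of Bin(14,0.5) probabilities at or below the observed probability = 0.790527.
Step 5: alpha = 0.1. fail to reject H0.

n_eff = 14, pos = 6, neg = 8, p = 0.790527, fail to reject H0.


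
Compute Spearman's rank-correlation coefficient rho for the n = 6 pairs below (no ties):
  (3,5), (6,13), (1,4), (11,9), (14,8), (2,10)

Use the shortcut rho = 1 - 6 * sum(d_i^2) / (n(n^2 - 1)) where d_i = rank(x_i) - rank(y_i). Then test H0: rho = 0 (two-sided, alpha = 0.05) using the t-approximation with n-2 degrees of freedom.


Step 1: Rank x and y separately (midranks; no ties here).
rank(x): 3->3, 6->4, 1->1, 11->5, 14->6, 2->2
rank(y): 5->2, 13->6, 4->1, 9->4, 8->3, 10->5
Step 2: d_i = R_x(i) - R_y(i); compute d_i^2.
  (3-2)^2=1, (4-6)^2=4, (1-1)^2=0, (5-4)^2=1, (6-3)^2=9, (2-5)^2=9
sum(d^2) = 24.
Step 3: rho = 1 - 6*24 / (6*(6^2 - 1)) = 1 - 144/210 = 0.314286.
Step 4: Under H0, t = rho * sqrt((n-2)/(1-rho^2)) = 0.6621 ~ t(4).
Step 5: Two-sided p-value from the t-distribution with 4 df = 0.544093.
Step 6: alpha = 0.05. fail to reject H0.

rho = 0.3143, p = 0.544093, fail to reject H0 at alpha = 0.05.


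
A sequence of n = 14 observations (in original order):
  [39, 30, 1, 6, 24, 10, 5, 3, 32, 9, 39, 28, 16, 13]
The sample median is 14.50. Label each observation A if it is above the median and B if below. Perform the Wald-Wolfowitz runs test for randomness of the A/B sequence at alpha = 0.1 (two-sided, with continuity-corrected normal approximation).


Step 1: Compute median = 14.50; label A = above, B = below.
Labels in order: AABBABBBABAAAB  (n_A = 7, n_B = 7)
Step 2: Count runs R = 8.
Step 3: Under H0 (random ordering), E[R] = 2*n_A*n_B/(n_A+n_B) + 1 = 2*7*7/14 + 1 = 8.0000.
        Var[R] = 2*n_A*n_B*(2*n_A*n_B - n_A - n_B) / ((n_A+n_B)^2 * (n_A+n_B-1)) = 8232/2548 = 3.2308.
        SD[R] = 1.7974.
Step 4: R = E[R], so z = 0 with no continuity correction.
Step 5: Two-sided p-value via normal approximation = 2*(1 - Phi(|z|)) = 1.000000.
Step 6: alpha = 0.1. fail to reject H0.

R = 8, z = 0.0000, p = 1.000000, fail to reject H0.


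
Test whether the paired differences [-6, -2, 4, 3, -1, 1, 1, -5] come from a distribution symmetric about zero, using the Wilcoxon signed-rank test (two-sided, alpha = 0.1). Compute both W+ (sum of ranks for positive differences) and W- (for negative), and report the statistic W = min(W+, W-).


Step 1: Drop any zero differences (none here) and take |d_i|.
|d| = [6, 2, 4, 3, 1, 1, 1, 5]
Step 2: Midrank |d_i| (ties get averaged ranks).
ranks: |6|->8, |2|->4, |4|->6, |3|->5, |1|->2, |1|->2, |1|->2, |5|->7
Step 3: Attach original signs; sum ranks with positive sign and with negative sign.
W+ = 6 + 5 + 2 + 2 = 15
W- = 8 + 4 + 2 + 7 = 21
(Check: W+ + W- = 36 should equal n(n+1)/2 = 36.)
Step 4: Test statistic W = min(W+, W-) = 15.
Step 5: Ties in |d|, so use the tie-corrected normal approximation.
        E[W] = n(n+1)/4 = 8*9/4 = 18.
        Tie groups: |d|=1 (t=3); sum(t^3 - t) = 24.
        Var[W] = n(n+1)(2n+1)/24 - sum(t^3-t)/48 = 1224/24 - 24/48 = 50.5.
        z = (W - E[W]) / sqrt(Var[W]) = (15 - 18) / 7.1063 = -0.4222.
        Two-sided p = 2*Phi(z) = 0.672909.
Step 6: alpha = 0.1. fail to reject H0.

W+ = 15, W- = 21, W = min = 15, p = 0.672909, fail to reject H0.


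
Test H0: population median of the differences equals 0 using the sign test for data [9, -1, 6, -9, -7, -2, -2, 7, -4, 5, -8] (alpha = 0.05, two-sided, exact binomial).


Step 1: Discard zero differences. Original n = 11; n_eff = number of nonzero differences = 11.
Nonzero differences (with sign): +9, -1, +6, -9, -7, -2, -2, +7, -4, +5, -8
Step 2: Count signs: positive = 4, negative = 7.
Step 3: Under H0: P(positive) = 0.5, so the number of positives S ~ Bin(11, 0.5).
Step 4: Two-sided exact p-value = sum of Bin(11,0.5) probabilities at or below the observed probability = 0.548828.
Step 5: alpha = 0.05. fail to reject H0.

n_eff = 11, pos = 4, neg = 7, p = 0.548828, fail to reject H0.


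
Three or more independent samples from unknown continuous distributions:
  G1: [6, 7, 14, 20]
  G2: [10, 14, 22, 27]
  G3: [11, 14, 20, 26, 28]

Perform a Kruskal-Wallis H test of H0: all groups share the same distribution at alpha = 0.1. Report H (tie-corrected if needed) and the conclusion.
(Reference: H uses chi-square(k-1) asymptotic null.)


Step 1: Combine all N = 13 observations and assign midranks.
sorted (value, group, rank): (6,G1,1), (7,G1,2), (10,G2,3), (11,G3,4), (14,G1,6), (14,G2,6), (14,G3,6), (20,G1,8.5), (20,G3,8.5), (22,G2,10), (26,G3,11), (27,G2,12), (28,G3,13)
Step 2: Sum ranks within each group.
R_1 = 17.5 (n_1 = 4)
R_2 = 31 (n_2 = 4)
R_3 = 42.5 (n_3 = 5)
Step 3: H = 12/(N(N+1)) * sum(R_i^2/n_i) - 3(N+1)
     = 12/(13*14) * (17.5^2/4 + 31^2/4 + 42.5^2/5) - 3*14
     = 0.065934 * 678.062 - 42
     = 2.707418.
Step 4: Ties present; correction factor C = 1 - 30/(13^3 - 13) = 0.986264. Corrected H = 2.707418 / 0.986264 = 2.745125.
Step 5: Under H0, H ~ chi^2(2); p-value = 0.253457.
Step 6: alpha = 0.1. fail to reject H0.

H = 2.7451, df = 2, p = 0.253457, fail to reject H0.


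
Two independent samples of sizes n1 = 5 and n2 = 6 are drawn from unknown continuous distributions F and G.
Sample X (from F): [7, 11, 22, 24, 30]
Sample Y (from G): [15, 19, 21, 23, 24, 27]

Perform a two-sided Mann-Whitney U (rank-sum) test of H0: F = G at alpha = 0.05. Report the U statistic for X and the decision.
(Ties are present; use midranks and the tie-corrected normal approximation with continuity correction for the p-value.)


Step 1: Combine and sort all 11 observations; assign midranks.
sorted (value, group): (7,X), (11,X), (15,Y), (19,Y), (21,Y), (22,X), (23,Y), (24,X), (24,Y), (27,Y), (30,X)
ranks: 7->1, 11->2, 15->3, 19->4, 21->5, 22->6, 23->7, 24->8.5, 24->8.5, 27->10, 30->11
Step 2: Rank sum for X: R1 = 1 + 2 + 6 + 8.5 + 11 = 28.5.
Step 3: U_X = R1 - n1(n1+1)/2 = 28.5 - 5*6/2 = 28.5 - 15 = 13.5.
       U_Y = n1*n2 - U_X = 30 - 13.5 = 16.5.
Step 4: Ties are present, so use the tie-corrected normal approximation (with continuity correction) for the p-value.
Step 5: p-value = 0.854805; compare to alpha = 0.05. fail to reject H0.

U_X = 13.5, p = 0.854805, fail to reject H0 at alpha = 0.05.
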